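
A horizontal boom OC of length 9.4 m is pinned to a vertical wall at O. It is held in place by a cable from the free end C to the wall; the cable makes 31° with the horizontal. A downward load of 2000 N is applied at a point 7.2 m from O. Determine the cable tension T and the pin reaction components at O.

T = 2974 N, O_x = 2550 N, O_y = 468.1 N

ΣM about O: T·sin31°·9.4 − 2000·7.2 = 0 → T = 14400/(9.4·0.515038) = 2974.37 ≈ 2974 N.
ΣF_x = 0: O_x − T·cos31° = 0 → O_x = 2974.37 × 0.857167 = 2550 N.
ΣF_y = 0: O_y + T·sin31° − 2000 = 0 → O_y = 2000 − 2974.37 × 0.515038 = 468.1 N.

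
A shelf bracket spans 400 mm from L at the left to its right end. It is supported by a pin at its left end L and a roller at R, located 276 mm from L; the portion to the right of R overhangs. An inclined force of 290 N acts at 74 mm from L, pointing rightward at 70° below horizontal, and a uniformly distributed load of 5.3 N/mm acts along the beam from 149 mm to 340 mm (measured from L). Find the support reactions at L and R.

Resultant of the distributed load: 5.3 × 191 = 1012.3 N at 244.5 mm from L.
ΣM about L: R_y·276 − 290·sin70°·74 − (5.3·191)·244.5 = 0 → R_y = 267673/276 = 969.83 ≈ 969.8 N.
ΣF_y = 0: L_y + 969.83 − 290·sin70° − 5.3·191 = 0 → L_y = 315.0 N.
ΣF_x = 0: L_x + 290·cos70° = 0 → L_x = -99.19 N.

L_x = -99.19 N, L_y = 315.0 N, R_y = 969.8 N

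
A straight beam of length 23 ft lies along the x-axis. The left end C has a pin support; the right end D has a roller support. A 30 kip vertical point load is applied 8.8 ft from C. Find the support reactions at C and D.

C_x = 0, C_y = 18.52 kip, D_y = 11.48 kip

Taking moments about C: D_y·23 − 30·8.8 = 0 → D_y = 264/23 = 11.4783 ≈ 11.48 kip.
ΣF_y = 0: C_y + 11.4783 − 30 = 0 → C_y = 18.52 kip.
ΣF_x = 0: no horizontal applied forces, so C_x = 0.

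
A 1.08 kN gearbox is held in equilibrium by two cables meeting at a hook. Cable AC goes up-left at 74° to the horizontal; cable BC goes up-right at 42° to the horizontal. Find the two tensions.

T_AC = 0.8930 kN, T_BC = 0.3312 kN

ΣF_x = 0: −T_AC·cos74° + T_BC·cos42° = 0 → T_BC = 0.370907·T_AC.
ΣF_y = 0: T_AC·sin74° + T_BC·sin42° = 1.08.
Substitute: T_AC·(0.961262 + 0.370907·0.669131) = 1.08 → T_AC = 0.89297 ≈ 0.8930 kN.
Then T_BC = 0.370907 × 0.89297 = 0.3312 kN.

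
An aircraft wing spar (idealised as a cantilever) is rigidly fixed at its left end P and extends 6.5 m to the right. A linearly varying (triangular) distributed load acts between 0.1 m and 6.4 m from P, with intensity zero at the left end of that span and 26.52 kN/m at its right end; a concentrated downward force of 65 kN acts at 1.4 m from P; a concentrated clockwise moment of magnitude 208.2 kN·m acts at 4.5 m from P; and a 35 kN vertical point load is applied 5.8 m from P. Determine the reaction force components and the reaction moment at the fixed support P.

Resultant of the triangular load: ½ × 26.52 × 6.3 = 83.538 kN, acting at 4.3 m from P (one-third of the span from the peak).
ΣF_x = 0: P_x = 0.
ΣF_y = 0: P_y − ½·26.52·6.3 − 65 − 35 = 0 → P_y = 183.5 kN.
ΣM about P: M_P − (½·26.52·6.3)·4.3 − 65·1.4 − 208.2 − 35·5.8 = 0 → M_P = 861.4 kN·m.

P_x = 0, P_y = 183.5 kN, M_P = 861.4 kN·m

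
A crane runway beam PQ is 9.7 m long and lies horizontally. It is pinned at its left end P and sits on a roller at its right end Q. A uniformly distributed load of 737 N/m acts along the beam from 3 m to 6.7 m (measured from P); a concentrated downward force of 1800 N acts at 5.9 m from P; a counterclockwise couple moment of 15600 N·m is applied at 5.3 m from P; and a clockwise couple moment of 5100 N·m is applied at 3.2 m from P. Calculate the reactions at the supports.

Resultant of the distributed load: 737 × 3.7 = 2726.9 N at 4.85 m from P.
Moments about P: Q_y·9.7 − (737·3.7)·4.85 − 1800·5.9 + 15600 − 5100 = 0 → Q_y = 13345.465/9.7 = 1375.82 ≈ 1376 N.
ΣF_y = 0: P_y + 1375.82 − 737·3.7 − 1800 = 0 → P_y = 3151 N.
ΣF_x = 0: no horizontal applied forces, so P_x = 0.

P_x = 0, P_y = 3151 N, Q_y = 1376 N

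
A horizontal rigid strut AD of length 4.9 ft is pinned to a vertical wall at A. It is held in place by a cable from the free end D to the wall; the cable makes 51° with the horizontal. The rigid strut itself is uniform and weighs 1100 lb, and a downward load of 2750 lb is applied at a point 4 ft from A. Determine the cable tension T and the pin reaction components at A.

T = 3596 lb, A_x = 2263 lb, A_y = 1055 lb

ΣM about A: T·sin51°·4.9 − 1100·2.45 − 2750·4 = 0 → T = 13695/(4.9·0.777146) = 3596.36 ≈ 3596 lb.
ΣF_x = 0: A_x − T·cos51° = 0 → A_x = 3596.36 × 0.62932 = 2263 lb.
ΣF_y = 0: A_y + T·sin51° − 1100 − 2750 = 0 → A_y = 3850 − 3596.36 × 0.777146 = 1055 lb.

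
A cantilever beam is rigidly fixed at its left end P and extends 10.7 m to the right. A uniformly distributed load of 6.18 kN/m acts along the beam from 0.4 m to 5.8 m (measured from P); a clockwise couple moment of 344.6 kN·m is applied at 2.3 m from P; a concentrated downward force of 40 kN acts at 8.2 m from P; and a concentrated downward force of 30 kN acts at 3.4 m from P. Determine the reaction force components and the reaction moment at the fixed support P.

P_x = 0, P_y = 103.4 kN, M_P = 878.1 kN·m

Resultant of the distributed load: 6.18 × 5.4 = 33.372 kN at 3.1 m from P.
ΣF_x = 0: P_x = 0.
ΣF_y = 0: P_y − 6.18·5.4 − 40 − 30 = 0 → P_y = 103.4 kN.
ΣM about P: M_P − (6.18·5.4)·3.1 − 344.6 − 40·8.2 − 30·3.4 = 0 → M_P = 878.1 kN·m.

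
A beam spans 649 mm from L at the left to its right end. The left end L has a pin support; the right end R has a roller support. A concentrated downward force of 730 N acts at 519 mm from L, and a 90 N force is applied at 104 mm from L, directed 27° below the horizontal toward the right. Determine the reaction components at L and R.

L_x = -80.19 N, L_y = 180.5 N, R_y = 590.3 N

Taking moments about L: R_y·649 − 730·519 − 90·sin27°·104 = 0 → R_y = 383119/649 = 590.322 ≈ 590.3 N.
ΣF_y = 0: L_y + 590.322 − 730 − 90·sin27° = 0 → L_y = 180.5 N.
ΣF_x = 0: L_x + 90·cos27° = 0 → L_x = -80.19 N.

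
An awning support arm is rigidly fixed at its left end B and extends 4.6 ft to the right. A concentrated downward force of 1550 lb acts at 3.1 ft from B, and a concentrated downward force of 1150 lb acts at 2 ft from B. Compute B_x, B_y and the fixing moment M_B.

B_x = 0, B_y = 2700 lb, M_B = 7105 lb·ft

ΣF_x = 0: B_x = 0.
ΣF_y = 0: B_y − 1550 − 1150 = 0 → B_y = 2700 lb.
ΣM about B: M_B − 1550·3.1 − 1150·2 = 0 → M_B = 7105 lb·ft.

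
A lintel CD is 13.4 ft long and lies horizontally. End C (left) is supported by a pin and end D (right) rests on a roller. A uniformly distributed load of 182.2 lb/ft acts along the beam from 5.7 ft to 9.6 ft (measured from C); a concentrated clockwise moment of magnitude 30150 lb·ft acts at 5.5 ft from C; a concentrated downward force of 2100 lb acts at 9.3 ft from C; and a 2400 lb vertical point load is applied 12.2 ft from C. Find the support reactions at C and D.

Resultant of the distributed load: 182.2 × 3.9 = 710.58 lb at 7.65 ft from C.
Moments about C: D_y·13.4 − (182.2·3.9)·7.65 − 30150 − 2100·9.3 − 2400·12.2 = 0 → D_y = 84395.937/13.4 = 6298.2 ≈ 6298 lb.
ΣF_y = 0: C_y + 6298.2 − 182.2·3.9 − 2100 − 2400 = 0 → C_y = -1088 lb.
ΣF_x = 0: no horizontal applied forces, so C_x = 0.

C_x = 0, C_y = -1088 lb, D_y = 6298 lb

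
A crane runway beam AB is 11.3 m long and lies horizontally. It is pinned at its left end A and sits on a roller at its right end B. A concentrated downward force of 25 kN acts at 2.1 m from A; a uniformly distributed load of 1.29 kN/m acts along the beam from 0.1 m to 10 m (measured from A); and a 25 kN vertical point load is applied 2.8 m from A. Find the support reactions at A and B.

A_x = 0, A_y = 46.22 kN, B_y = 16.55 kN

Resultant of the distributed load: 1.29 × 9.9 = 12.771 kN at 5.05 m from A.
ΣM about A: B_y·11.3 − 25·2.1 − (1.29·9.9)·5.05 − 25·2.8 = 0 → B_y = 186.99355/11.3 = 16.5481 ≈ 16.55 kN.
ΣF_y = 0: A_y + 16.5481 − 25 − 1.29·9.9 − 25 = 0 → A_y = 46.22 kN.
ΣF_x = 0: no horizontal applied forces, so A_x = 0.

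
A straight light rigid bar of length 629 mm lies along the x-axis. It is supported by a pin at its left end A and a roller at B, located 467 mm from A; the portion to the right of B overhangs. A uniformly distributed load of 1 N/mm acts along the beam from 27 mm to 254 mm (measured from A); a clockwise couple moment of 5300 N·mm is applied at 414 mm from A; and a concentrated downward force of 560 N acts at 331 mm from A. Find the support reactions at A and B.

A_x = 0, A_y = 310.4 N, B_y = 476.6 N

Resultant of the distributed load: 1 × 227 = 227 N at 140.5 mm from A.
ΣM about A: B_y·467 − (1·227)·140.5 − 5300 − 560·331 = 0 → B_y = 222553.5/467 = 476.56 ≈ 476.6 N.
ΣF_y = 0: A_y + 476.56 − 1·227 − 560 = 0 → A_y = 310.4 N.
ΣF_x = 0: no horizontal applied forces, so A_x = 0.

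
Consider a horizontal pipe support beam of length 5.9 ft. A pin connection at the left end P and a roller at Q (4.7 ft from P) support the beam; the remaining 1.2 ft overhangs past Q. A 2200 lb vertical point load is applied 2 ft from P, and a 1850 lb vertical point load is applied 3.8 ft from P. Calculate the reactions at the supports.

P_x = 0, P_y = 1618 lb, Q_y = 2432 lb

ΣM about P: Q_y·4.7 − 2200·2 − 1850·3.8 = 0 → Q_y = 11430/4.7 = 2431.91 ≈ 2432 lb.
ΣF_y = 0: P_y + 2431.91 − 2200 − 1850 = 0 → P_y = 1618 lb.
ΣF_x = 0: no horizontal applied forces, so P_x = 0.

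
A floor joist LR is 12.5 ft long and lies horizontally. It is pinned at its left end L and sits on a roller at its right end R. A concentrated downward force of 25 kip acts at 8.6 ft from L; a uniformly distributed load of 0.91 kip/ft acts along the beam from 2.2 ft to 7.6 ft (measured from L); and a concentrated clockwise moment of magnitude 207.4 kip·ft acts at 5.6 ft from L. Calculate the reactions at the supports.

L_x = 0, L_y = -5.804 kip, R_y = 35.72 kip

Resultant of the distributed load: 0.91 × 5.4 = 4.914 kip at 4.9 ft from L.
Moments about L: R_y·12.5 − 25·8.6 − (0.91·5.4)·4.9 − 207.4 = 0 → R_y = 446.4786/12.5 = 35.7183 ≈ 35.72 kip.
ΣF_y = 0: L_y + 35.7183 − 25 − 0.91·5.4 = 0 → L_y = -5.804 kip.
ΣF_x = 0: no horizontal applied forces, so L_x = 0.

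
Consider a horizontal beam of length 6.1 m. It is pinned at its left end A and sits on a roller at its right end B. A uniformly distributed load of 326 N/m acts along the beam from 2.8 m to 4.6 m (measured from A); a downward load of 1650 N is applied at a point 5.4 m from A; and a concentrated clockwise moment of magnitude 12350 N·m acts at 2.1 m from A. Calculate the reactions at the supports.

Resultant of the distributed load: 326 × 1.8 = 586.8 N at 3.7 m from A.
Taking moments about A: B_y·6.1 − (326·1.8)·3.7 − 1650·5.4 − 12350 = 0 → B_y = 23431.16/6.1 = 3841.17 ≈ 3841 N.
ΣF_y = 0: A_y + 3841.17 − 326·1.8 − 1650 = 0 → A_y = -1604 N.
ΣF_x = 0: no horizontal applied forces, so A_x = 0.

A_x = 0, A_y = -1604 N, B_y = 3841 N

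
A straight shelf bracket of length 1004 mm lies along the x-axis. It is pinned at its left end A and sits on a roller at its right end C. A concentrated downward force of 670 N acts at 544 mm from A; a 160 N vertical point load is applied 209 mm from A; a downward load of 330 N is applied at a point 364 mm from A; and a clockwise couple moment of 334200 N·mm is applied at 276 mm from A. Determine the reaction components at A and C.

Moments about A: C_y·1004 − 670·544 − 160·209 − 330·364 − 334200 = 0 → C_y = 852240/1004 = 848.845 ≈ 848.8 N.
ΣF_y = 0: A_y + 848.845 − 670 − 160 − 330 = 0 → A_y = 311.2 N.
ΣF_x = 0: no horizontal applied forces, so A_x = 0.

A_x = 0, A_y = 311.2 N, C_y = 848.8 N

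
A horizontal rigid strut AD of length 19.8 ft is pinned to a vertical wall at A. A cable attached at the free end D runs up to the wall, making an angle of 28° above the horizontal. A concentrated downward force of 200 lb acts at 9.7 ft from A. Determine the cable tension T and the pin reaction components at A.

T = 208.7 lb, A_x = 184.3 lb, A_y = 102.0 lb

ΣM about A: T·sin28°·19.8 − 200·9.7 = 0 → T = 1940/(19.8·0.469472) = 208.702 ≈ 208.7 lb.
ΣF_x = 0: A_x − T·cos28° = 0 → A_x = 208.702 × 0.882948 = 184.3 lb.
ΣF_y = 0: A_y + T·sin28° − 200 = 0 → A_y = 200 − 208.702 × 0.469472 = 102.0 lb.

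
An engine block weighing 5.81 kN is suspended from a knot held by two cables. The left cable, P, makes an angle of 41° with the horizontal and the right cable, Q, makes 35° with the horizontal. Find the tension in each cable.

T_P = 4.905 kN, T_Q = 4.519 kN

ΣF_x = 0: −T_P·cos41° + T_Q·cos35° = 0 → T_Q = 0.92133·T_P.
ΣF_y = 0: T_P·sin41° + T_Q·sin35° = 5.81.
Substitute: T_P·(0.656059 + 0.92133·0.573576) = 5.81 → T_P = 4.90497 ≈ 4.905 kN.
Then T_Q = 0.92133 × 4.90497 = 4.519 kN.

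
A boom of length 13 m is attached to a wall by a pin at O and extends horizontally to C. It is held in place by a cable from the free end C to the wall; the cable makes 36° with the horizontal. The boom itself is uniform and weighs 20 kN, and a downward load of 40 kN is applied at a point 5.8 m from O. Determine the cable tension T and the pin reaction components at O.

ΣM about O: T·sin36°·13 − 20·6.5 − 40·5.8 = 0 → T = 362/(13·0.587785) = 47.3747 ≈ 47.37 kN.
ΣF_x = 0: O_x − T·cos36° = 0 → O_x = 47.3747 × 0.809017 = 38.33 kN.
ΣF_y = 0: O_y + T·sin36° − 20 − 40 = 0 → O_y = 60 − 47.3747 × 0.587785 = 32.15 kN.

T = 47.37 kN, O_x = 38.33 kN, O_y = 32.15 kN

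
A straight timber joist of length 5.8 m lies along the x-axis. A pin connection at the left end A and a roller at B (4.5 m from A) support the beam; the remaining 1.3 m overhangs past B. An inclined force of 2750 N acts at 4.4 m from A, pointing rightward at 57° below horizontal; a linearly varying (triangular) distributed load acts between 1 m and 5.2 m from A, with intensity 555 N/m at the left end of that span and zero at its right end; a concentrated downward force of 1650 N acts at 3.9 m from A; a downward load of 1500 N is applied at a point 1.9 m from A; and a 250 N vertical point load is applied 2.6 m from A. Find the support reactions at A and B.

A_x = -1498 N, A_y = 1787 N, B_y = 5084 N

Resultant of the triangular load: ½ × 555 × 4.2 = 1165.5 N, acting at 2.4 m from A (one-third of the span from the peak).
Taking moments about A: B_y·4.5 − 2750·sin57°·4.4 − (½·555·4.2)·2.4 − 1650·3.9 − 1500·1.9 − 250·2.6 = 0 → B_y = 22880.1/4.5 = 5084.47 ≈ 5084 N.
ΣF_y = 0: A_y + 5084.47 − 2750·sin57° − ½·555·4.2 − 1650 − 1500 − 250 = 0 → A_y = 1787 N.
ΣF_x = 0: A_x + 2750·cos57° = 0 → A_x = -1498 N.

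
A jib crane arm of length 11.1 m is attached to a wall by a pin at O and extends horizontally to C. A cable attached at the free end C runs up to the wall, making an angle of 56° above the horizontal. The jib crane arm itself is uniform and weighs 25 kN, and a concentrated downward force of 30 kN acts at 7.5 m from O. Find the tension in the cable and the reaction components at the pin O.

ΣM about O: T·sin56°·11.1 − 25·5.55 − 30·7.5 = 0 → T = 363.75/(11.1·0.829038) = 39.5281 ≈ 39.53 kN.
ΣF_x = 0: O_x − T·cos56° = 0 → O_x = 39.5281 × 0.559193 = 22.10 kN.
ΣF_y = 0: O_y + T·sin56° − 25 − 30 = 0 → O_y = 55 − 39.5281 × 0.829038 = 22.23 kN.

T = 39.53 kN, O_x = 22.10 kN, O_y = 22.23 kN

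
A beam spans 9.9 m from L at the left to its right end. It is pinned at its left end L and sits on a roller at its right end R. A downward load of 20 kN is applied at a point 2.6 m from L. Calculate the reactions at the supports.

Moments about L: R_y·9.9 − 20·2.6 = 0 → R_y = 52/9.9 = 5.25253 ≈ 5.253 kN.
ΣF_y = 0: L_y + 5.25253 − 20 = 0 → L_y = 14.75 kN.
ΣF_x = 0: no horizontal applied forces, so L_x = 0.

L_x = 0, L_y = 14.75 kN, R_y = 5.253 kN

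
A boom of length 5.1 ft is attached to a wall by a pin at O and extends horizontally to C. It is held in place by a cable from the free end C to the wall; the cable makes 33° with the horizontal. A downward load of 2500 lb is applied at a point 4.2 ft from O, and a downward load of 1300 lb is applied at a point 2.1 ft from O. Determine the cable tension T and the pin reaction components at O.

T = 4763 lb, O_x = 3995 lb, O_y = 1206 lb

ΣM about O: T·sin33°·5.1 − 2500·4.2 − 1300·2.1 = 0 → T = 13230/(5.1·0.544639) = 4763 lb.
ΣF_x = 0: O_x − T·cos33° = 0 → O_x = 4763 × 0.838671 = 3995 lb.
ΣF_y = 0: O_y + T·sin33° − 2500 − 1300 = 0 → O_y = 3800 − 4763 × 0.544639 = 1206 lb.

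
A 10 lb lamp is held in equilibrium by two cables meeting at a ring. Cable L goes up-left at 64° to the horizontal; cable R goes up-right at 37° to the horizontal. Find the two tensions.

ΣF_x = 0: −T_L·cos64° + T_R·cos37° = 0 → T_R = 0.5489·T_L.
ΣF_y = 0: T_L·sin64° + T_R·sin37° = 10.
Substitute: T_L·(0.898794 + 0.5489·0.601815) = 10 → T_L = 8.13583 ≈ 8.136 lb.
Then T_R = 0.5489 × 8.13583 = 4.466 lb.

T_L = 8.136 lb, T_R = 4.466 lb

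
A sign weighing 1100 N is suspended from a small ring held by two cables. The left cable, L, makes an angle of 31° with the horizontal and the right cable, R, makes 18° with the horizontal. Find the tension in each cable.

ΣF_x = 0: −T_L·cos31° + T_R·cos18° = 0 → T_R = 0.901279·T_L.
ΣF_y = 0: T_L·sin31° + T_R·sin18° = 1100.
Substitute: T_L·(0.515038 + 0.901279·0.309017) = 1100 → T_L = 1386.18 ≈ 1386 N.
Then T_R = 0.901279 × 1386.18 = 1249 N.

T_L = 1386 N, T_R = 1249 N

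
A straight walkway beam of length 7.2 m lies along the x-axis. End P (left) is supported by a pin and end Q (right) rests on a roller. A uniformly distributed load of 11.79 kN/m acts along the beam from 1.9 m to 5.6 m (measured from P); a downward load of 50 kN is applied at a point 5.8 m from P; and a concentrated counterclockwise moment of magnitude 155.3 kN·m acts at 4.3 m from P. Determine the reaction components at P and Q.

P_x = 0, P_y = 52.19 kN, Q_y = 41.43 kN

Resultant of the distributed load: 11.79 × 3.7 = 43.623 kN at 3.75 m from P.
ΣM about P: Q_y·7.2 − (11.79·3.7)·3.75 − 50·5.8 + 155.3 = 0 → Q_y = 298.28625/7.2 = 41.4286 ≈ 41.43 kN.
ΣF_y = 0: P_y + 41.4286 − 11.79·3.7 − 50 = 0 → P_y = 52.19 kN.
ΣF_x = 0: no horizontal applied forces, so P_x = 0.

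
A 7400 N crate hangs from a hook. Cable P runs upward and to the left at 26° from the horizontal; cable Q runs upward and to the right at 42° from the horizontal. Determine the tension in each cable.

ΣF_x = 0: −T_P·cos26° + T_Q·cos42° = 0 → T_Q = 1.20945·T_P.
ΣF_y = 0: T_P·sin26° + T_Q·sin42° = 7400.
Substitute: T_P·(0.438371 + 1.20945·0.669131) = 7400 → T_P = 5931.14 ≈ 5931 N.
Then T_Q = 1.20945 × 5931.14 = 7173 N.

T_P = 5931 N, T_Q = 7173 N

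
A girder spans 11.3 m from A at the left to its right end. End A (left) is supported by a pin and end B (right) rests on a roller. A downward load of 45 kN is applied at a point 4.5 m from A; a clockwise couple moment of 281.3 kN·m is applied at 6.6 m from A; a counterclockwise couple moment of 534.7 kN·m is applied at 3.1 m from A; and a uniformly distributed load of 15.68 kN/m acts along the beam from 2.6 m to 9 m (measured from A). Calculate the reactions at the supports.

A_x = 0, A_y = 98.35 kN, B_y = 47.00 kN

Resultant of the distributed load: 15.68 × 6.4 = 100.352 kN at 5.8 m from A.
ΣM about A: B_y·11.3 − 45·4.5 − 281.3 + 534.7 − (15.68·6.4)·5.8 = 0 → B_y = 531.1416/11.3 = 47.0037 ≈ 47.00 kN.
ΣF_y = 0: A_y + 47.0037 − 45 − 15.68·6.4 = 0 → A_y = 98.35 kN.
ΣF_x = 0: no horizontal applied forces, so A_x = 0.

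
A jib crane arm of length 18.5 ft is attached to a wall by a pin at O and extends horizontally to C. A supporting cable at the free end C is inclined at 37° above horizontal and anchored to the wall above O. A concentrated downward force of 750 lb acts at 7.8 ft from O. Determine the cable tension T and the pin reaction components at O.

T = 525.4 lb, O_x = 419.6 lb, O_y = 433.8 lb

ΣM about O: T·sin37°·18.5 − 750·7.8 = 0 → T = 5850/(18.5·0.601815) = 525.438 ≈ 525.4 lb.
ΣF_x = 0: O_x − T·cos37° = 0 → O_x = 525.438 × 0.798636 = 419.6 lb.
ΣF_y = 0: O_y + T·sin37° − 750 = 0 → O_y = 750 − 525.438 × 0.601815 = 433.8 lb.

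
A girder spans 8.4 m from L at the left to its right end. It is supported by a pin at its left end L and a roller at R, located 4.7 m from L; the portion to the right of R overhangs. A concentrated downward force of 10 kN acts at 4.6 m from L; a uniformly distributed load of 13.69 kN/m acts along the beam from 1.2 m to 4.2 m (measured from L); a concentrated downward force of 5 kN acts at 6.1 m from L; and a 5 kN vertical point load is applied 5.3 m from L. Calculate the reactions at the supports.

Resultant of the distributed load: 13.69 × 3 = 41.07 kN at 2.7 m from L.
ΣM about L: R_y·4.7 − 10·4.6 − (13.69·3)·2.7 − 5·6.1 − 5·5.3 = 0 → R_y = 213.889/4.7 = 45.5083 ≈ 45.51 kN.
ΣF_y = 0: L_y + 45.5083 − 10 − 13.69·3 − 5 − 5 = 0 → L_y = 15.56 kN.
ΣF_x = 0: no horizontal applied forces, so L_x = 0.

L_x = 0, L_y = 15.56 kN, R_y = 45.51 kN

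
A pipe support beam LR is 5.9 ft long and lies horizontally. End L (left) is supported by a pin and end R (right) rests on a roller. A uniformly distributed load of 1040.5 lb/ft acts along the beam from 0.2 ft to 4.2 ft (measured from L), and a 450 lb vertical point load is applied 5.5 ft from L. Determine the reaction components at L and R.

L_x = 0, L_y = 2641 lb, R_y = 1971 lb

Resultant of the distributed load: 1040.5 × 4 = 4162 lb at 2.2 ft from L.
Taking moments about L: R_y·5.9 − (1040.5·4)·2.2 − 450·5.5 = 0 → R_y = 11631.4/5.9 = 1971.42 ≈ 1971 lb.
ΣF_y = 0: L_y + 1971.42 − 1040.5·4 − 450 = 0 → L_y = 2641 lb.
ΣF_x = 0: no horizontal applied forces, so L_x = 0.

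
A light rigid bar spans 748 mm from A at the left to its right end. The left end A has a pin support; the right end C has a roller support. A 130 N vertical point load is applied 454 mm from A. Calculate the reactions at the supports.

A_x = 0, A_y = 51.10 N, C_y = 78.90 N

ΣM about A: C_y·748 − 130·454 = 0 → C_y = 59020/748 = 78.9037 ≈ 78.90 N.
ΣF_y = 0: A_y + 78.9037 − 130 = 0 → A_y = 51.10 N.
ΣF_x = 0: no horizontal applied forces, so A_x = 0.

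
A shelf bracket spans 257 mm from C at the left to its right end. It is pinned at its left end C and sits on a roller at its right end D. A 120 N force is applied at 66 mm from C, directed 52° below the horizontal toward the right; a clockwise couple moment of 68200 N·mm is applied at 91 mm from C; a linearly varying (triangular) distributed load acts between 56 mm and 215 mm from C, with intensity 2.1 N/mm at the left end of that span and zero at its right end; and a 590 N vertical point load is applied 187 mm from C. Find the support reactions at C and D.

C_x = -73.88 N, C_y = 61.75 N, D_y = 789.8 N

Resultant of the triangular load: ½ × 2.1 × 159 = 166.95 N, acting at 109 mm from C (one-third of the span from the peak).
ΣM about C: D_y·257 − 120·sin52°·66 − 68200 − (½·2.1·159)·109 − 590·187 = 0 → D_y = 202969/257 = 789.763 ≈ 789.8 N.
ΣF_y = 0: C_y + 789.763 − 120·sin52° − ½·2.1·159 − 590 = 0 → C_y = 61.75 N.
ΣF_x = 0: C_x + 120·cos52° = 0 → C_x = -73.88 N.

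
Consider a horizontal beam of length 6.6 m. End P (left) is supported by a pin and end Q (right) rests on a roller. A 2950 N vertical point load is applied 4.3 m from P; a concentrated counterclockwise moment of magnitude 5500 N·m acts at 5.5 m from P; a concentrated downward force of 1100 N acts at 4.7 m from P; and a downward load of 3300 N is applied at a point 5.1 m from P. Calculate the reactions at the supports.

P_x = 0, P_y = 2928 N, Q_y = 4422 N

Taking moments about P: Q_y·6.6 − 2950·4.3 + 5500 − 1100·4.7 − 3300·5.1 = 0 → Q_y = 29185/6.6 = 4421.97 ≈ 4422 N.
ΣF_y = 0: P_y + 4421.97 − 2950 − 1100 − 3300 = 0 → P_y = 2928 N.
ΣF_x = 0: no horizontal applied forces, so P_x = 0.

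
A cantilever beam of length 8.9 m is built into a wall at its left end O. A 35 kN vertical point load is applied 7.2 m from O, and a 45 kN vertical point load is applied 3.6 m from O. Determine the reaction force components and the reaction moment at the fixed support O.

O_x = 0, O_y = 80.00 kN, M_O = 414.0 kN·m

ΣF_x = 0: O_x = 0.
ΣF_y = 0: O_y − 35 − 45 = 0 → O_y = 80.00 kN.
ΣM about O: M_O − 35·7.2 − 45·3.6 = 0 → M_O = 414.0 kN·m.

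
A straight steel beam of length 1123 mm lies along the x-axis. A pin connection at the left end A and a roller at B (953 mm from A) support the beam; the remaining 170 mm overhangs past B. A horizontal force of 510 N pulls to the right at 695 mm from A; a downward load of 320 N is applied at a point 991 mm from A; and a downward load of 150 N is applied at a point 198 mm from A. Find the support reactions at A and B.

A_x = -510.0 N, A_y = 106.1 N, B_y = 363.9 N

Taking moments about A: B_y·953 − 320·991 − 150·198 = 0 → B_y = 346820/953 = 363.924 ≈ 363.9 N.
ΣF_y = 0: A_y + 363.924 − 320 − 150 = 0 → A_y = 106.1 N.
ΣF_x = 0: A_x + 510 = 0 → A_x = -510.0 N.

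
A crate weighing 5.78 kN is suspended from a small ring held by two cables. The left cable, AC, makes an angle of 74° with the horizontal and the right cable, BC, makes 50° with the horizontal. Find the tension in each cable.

ΣF_x = 0: −T_AC·cos74° + T_BC·cos50° = 0 → T_BC = 0.428816·T_AC.
ΣF_y = 0: T_AC·sin74° + T_BC·sin50° = 5.78.
Substitute: T_AC·(0.961262 + 0.428816·0.766044) = 5.78 → T_AC = 4.48148 ≈ 4.481 kN.
Then T_BC = 0.428816 × 4.48148 = 1.922 kN.

T_AC = 4.481 kN, T_BC = 1.922 kN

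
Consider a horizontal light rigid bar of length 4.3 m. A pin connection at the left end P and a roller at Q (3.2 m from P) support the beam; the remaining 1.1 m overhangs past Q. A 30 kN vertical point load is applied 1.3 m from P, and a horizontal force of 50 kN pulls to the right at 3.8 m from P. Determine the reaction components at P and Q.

Moments about P: Q_y·3.2 − 30·1.3 = 0 → Q_y = 39/3.2 = 12.1875 ≈ 12.19 kN.
ΣF_y = 0: P_y + 12.1875 − 30 = 0 → P_y = 17.81 kN.
ΣF_x = 0: P_x + 50 = 0 → P_x = -50.00 kN.

P_x = -50.00 kN, P_y = 17.81 kN, Q_y = 12.19 kN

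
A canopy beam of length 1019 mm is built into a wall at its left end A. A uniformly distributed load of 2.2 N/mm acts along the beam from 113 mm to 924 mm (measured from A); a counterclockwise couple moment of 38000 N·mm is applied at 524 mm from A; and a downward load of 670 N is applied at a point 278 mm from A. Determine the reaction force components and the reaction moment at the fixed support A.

Resultant of the distributed load: 2.2 × 811 = 1784.2 N at 518.5 mm from A.
ΣF_x = 0: A_x = 0.
ΣF_y = 0: A_y − 2.2·811 − 670 = 0 → A_y = 2454 N.
ΣM about A: M_A − (2.2·811)·518.5 + 38000 − 670·278 = 0 → M_A = 1073000 N·mm.

A_x = 0, A_y = 2454 N, M_A = 1073000 N·mm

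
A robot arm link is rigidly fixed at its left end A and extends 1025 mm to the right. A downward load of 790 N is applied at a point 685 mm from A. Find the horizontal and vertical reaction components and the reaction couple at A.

A_x = 0, A_y = 790.0 N, M_A = 541200 N·mm

ΣF_x = 0: A_x = 0.
ΣF_y = 0: A_y − 790 = 0 → A_y = 790.0 N.
ΣM about A: M_A − 790·685 = 0 → M_A = 541200 N·mm.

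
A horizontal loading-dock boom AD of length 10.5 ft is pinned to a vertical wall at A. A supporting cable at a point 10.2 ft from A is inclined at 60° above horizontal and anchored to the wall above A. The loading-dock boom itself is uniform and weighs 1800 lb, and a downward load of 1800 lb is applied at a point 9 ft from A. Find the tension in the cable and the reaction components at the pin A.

T = 2904 lb, A_x = 1452 lb, A_y = 1085 lb

ΣM about A: T·sin60°·10.2 − 1800·5.25 − 1800·9 = 0 → T = 25650/(10.2·0.866025) = 2903.73 ≈ 2904 lb.
ΣF_x = 0: A_x − T·cos60° = 0 → A_x = 2903.73 × 0.5 = 1452 lb.
ΣF_y = 0: A_y + T·sin60° − 1800 − 1800 = 0 → A_y = 3600 − 2903.73 × 0.866025 = 1085 lb.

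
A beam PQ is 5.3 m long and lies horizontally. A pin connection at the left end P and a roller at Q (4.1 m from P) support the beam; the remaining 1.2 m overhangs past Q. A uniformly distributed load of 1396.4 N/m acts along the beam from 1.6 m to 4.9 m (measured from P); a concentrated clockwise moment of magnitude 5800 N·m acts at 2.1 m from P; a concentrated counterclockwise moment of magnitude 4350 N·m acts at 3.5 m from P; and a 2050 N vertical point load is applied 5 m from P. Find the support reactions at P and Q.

Resultant of the distributed load: 1396.4 × 3.3 = 4608.12 N at 3.25 m from P.
Taking moments about P: Q_y·4.1 − (1396.4·3.3)·3.25 − 5800 + 4350 − 2050·5 = 0 → Q_y = 26676.39/4.1 = 6506.44 ≈ 6506 N.
ΣF_y = 0: P_y + 6506.44 − 1396.4·3.3 − 2050 = 0 → P_y = 151.7 N.
ΣF_x = 0: no horizontal applied forces, so P_x = 0.

P_x = 0, P_y = 151.7 N, Q_y = 6506 N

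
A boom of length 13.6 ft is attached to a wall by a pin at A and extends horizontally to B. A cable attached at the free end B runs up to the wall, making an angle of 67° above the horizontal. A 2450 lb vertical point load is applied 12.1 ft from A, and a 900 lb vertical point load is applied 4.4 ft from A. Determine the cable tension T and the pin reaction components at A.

T = 2684 lb, A_x = 1049 lb, A_y = 879.0 lb

ΣM about A: T·sin67°·13.6 − 2450·12.1 − 900·4.4 = 0 → T = 33605/(13.6·0.920505) = 2684.35 ≈ 2684 lb.
ΣF_x = 0: A_x − T·cos67° = 0 → A_x = 2684.35 × 0.390731 = 1049 lb.
ΣF_y = 0: A_y + T·sin67° − 2450 − 900 = 0 → A_y = 3350 − 2684.35 × 0.920505 = 879.0 lb.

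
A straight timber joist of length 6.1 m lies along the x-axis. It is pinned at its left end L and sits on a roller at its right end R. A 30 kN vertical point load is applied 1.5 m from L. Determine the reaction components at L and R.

Moments about L: R_y·6.1 − 30·1.5 = 0 → R_y = 45/6.1 = 7.37705 ≈ 7.377 kN.
ΣF_y = 0: L_y + 7.37705 − 30 = 0 → L_y = 22.62 kN.
ΣF_x = 0: no horizontal applied forces, so L_x = 0.

L_x = 0, L_y = 22.62 kN, R_y = 7.377 kN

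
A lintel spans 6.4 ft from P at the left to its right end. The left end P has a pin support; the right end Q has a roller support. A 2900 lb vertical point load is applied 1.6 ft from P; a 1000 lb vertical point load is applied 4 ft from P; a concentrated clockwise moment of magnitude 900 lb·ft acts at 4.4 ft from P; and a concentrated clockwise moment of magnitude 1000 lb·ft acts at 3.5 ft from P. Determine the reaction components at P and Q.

Moments about P: Q_y·6.4 − 2900·1.6 − 1000·4 − 900 − 1000 = 0 → Q_y = 10540/6.4 = 1646.88 ≈ 1647 lb.
ΣF_y = 0: P_y + 1646.88 − 2900 − 1000 = 0 → P_y = 2253 lb.
ΣF_x = 0: no horizontal applied forces, so P_x = 0.

P_x = 0, P_y = 2253 lb, Q_y = 1647 lb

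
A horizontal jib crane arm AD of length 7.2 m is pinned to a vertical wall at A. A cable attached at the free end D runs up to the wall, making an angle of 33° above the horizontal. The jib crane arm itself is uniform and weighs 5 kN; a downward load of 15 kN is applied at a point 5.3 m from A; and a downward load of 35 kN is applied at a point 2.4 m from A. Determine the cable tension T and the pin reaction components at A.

ΣM about A: T·sin33°·7.2 − 5·3.6 − 15·5.3 − 35·2.4 = 0 → T = 181.5/(7.2·0.544639) = 46.2845 ≈ 46.28 kN.
ΣF_x = 0: A_x − T·cos33° = 0 → A_x = 46.2845 × 0.838671 = 38.82 kN.
ΣF_y = 0: A_y + T·sin33° − 5 − 15 − 35 = 0 → A_y = 55 − 46.2845 × 0.544639 = 29.79 kN.

T = 46.28 kN, A_x = 38.82 kN, A_y = 29.79 kN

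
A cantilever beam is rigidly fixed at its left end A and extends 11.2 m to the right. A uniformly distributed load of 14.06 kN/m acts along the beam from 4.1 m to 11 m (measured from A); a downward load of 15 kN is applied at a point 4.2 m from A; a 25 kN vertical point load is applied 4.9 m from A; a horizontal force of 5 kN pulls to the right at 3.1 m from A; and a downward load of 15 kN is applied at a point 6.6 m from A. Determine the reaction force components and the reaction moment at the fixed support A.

Resultant of the distributed load: 14.06 × 6.9 = 97.014 kN at 7.55 m from A.
ΣF_x = 0: A_x + 5 = 0 → A_x = -5.000 kN.
ΣF_y = 0: A_y − 14.06·6.9 − 15 − 25 − 15 = 0 → A_y = 152.0 kN.
ΣM about A: M_A − (14.06·6.9)·7.55 − 15·4.2 − 25·4.9 − 15·6.6 = 0 → M_A = 1017 kN·m.

A_x = -5.000 kN, A_y = 152.0 kN, M_A = 1017 kN·m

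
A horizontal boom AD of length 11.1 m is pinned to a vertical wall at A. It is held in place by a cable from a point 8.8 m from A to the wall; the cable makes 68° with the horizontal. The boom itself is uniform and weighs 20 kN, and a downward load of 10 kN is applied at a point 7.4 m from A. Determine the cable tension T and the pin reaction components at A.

T = 22.67 kN, A_x = 8.494 kN, A_y = 8.977 kN

ΣM about A: T·sin68°·8.8 − 20·5.55 − 10·7.4 = 0 → T = 185/(8.8·0.927184) = 22.6737 ≈ 22.67 kN.
ΣF_x = 0: A_x − T·cos68° = 0 → A_x = 22.6737 × 0.374607 = 8.494 kN.
ΣF_y = 0: A_y + T·sin68° − 20 − 10 = 0 → A_y = 30 − 22.6737 × 0.927184 = 8.977 kN.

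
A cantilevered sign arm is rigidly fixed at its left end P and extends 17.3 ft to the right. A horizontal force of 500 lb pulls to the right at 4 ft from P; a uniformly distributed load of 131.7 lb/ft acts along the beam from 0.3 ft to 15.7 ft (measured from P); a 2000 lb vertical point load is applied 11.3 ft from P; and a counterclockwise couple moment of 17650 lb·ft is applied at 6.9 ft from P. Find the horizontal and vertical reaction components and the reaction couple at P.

P_x = -500.0 lb, P_y = 4028 lb, M_P = 21180 lb·ft

Resultant of the distributed load: 131.7 × 15.4 = 2028.18 lb at 8 ft from P.
ΣF_x = 0: P_x + 500 = 0 → P_x = -500.0 lb.
ΣF_y = 0: P_y − 131.7·15.4 − 2000 = 0 → P_y = 4028 lb.
ΣM about P: M_P − (131.7·15.4)·8 − 2000·11.3 + 17650 = 0 → M_P = 21180 lb·ft.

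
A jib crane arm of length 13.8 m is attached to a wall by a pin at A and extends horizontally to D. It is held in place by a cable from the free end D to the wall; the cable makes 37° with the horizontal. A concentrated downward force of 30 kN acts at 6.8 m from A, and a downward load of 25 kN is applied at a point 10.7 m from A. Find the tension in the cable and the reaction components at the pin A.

ΣM about A: T·sin37°·13.8 − 30·6.8 − 25·10.7 = 0 → T = 471.5/(13.8·0.601815) = 56.7727 ≈ 56.77 kN.
ΣF_x = 0: A_x − T·cos37° = 0 → A_x = 56.7727 × 0.798636 = 45.34 kN.
ΣF_y = 0: A_y + T·sin37° − 30 − 25 = 0 → A_y = 55 − 56.7727 × 0.601815 = 20.83 kN.

T = 56.77 kN, A_x = 45.34 kN, A_y = 20.83 kN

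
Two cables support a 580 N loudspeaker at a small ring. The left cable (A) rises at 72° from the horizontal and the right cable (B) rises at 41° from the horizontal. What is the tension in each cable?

ΣF_x = 0: −T_A·cos72° + T_B·cos41° = 0 → T_B = 0.409452·T_A.
ΣF_y = 0: T_A·sin72° + T_B·sin41° = 580.
Substitute: T_A·(0.951057 + 0.409452·0.656059) = 580 → T_A = 475.534 ≈ 475.5 N.
Then T_B = 0.409452 × 475.534 = 194.7 N.

T_A = 475.5 N, T_B = 194.7 N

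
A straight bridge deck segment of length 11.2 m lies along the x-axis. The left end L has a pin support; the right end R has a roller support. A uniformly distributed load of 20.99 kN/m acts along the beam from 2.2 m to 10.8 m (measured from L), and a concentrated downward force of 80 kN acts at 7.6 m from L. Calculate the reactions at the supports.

L_x = 0, L_y = 101.5 kN, R_y = 159.0 kN

Resultant of the distributed load: 20.99 × 8.6 = 180.514 kN at 6.5 m from L.
Moments about L: R_y·11.2 − (20.99·8.6)·6.5 − 80·7.6 = 0 → R_y = 1781.341/11.2 = 159.048 ≈ 159.0 kN.
ΣF_y = 0: L_y + 159.048 − 20.99·8.6 − 80 = 0 → L_y = 101.5 kN.
ΣF_x = 0: no horizontal applied forces, so L_x = 0.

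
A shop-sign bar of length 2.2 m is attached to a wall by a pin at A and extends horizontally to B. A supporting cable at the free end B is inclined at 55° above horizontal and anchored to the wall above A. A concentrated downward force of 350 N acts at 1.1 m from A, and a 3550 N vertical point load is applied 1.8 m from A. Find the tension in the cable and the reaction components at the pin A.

ΣM about A: T·sin55°·2.2 − 350·1.1 − 3550·1.8 = 0 → T = 6775/(2.2·0.819152) = 3759.43 ≈ 3759 N.
ΣF_x = 0: A_x − T·cos55° = 0 → A_x = 3759.43 × 0.573576 = 2156 N.
ΣF_y = 0: A_y + T·sin55° − 350 − 3550 = 0 → A_y = 3900 − 3759.43 × 0.819152 = 820.5 N.

T = 3759 N, A_x = 2156 N, A_y = 820.5 N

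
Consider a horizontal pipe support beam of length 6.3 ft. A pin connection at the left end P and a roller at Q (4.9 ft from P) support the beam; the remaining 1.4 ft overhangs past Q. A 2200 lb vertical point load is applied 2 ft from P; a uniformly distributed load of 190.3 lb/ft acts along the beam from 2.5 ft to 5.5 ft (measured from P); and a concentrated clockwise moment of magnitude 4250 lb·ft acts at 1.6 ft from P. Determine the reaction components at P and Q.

Resultant of the distributed load: 190.3 × 3 = 570.9 lb at 4 ft from P.
Taking moments about P: Q_y·4.9 − 2200·2 − (190.3·3)·4 − 4250 = 0 → Q_y = 10933.6/4.9 = 2231.35 ≈ 2231 lb.
ΣF_y = 0: P_y + 2231.35 − 2200 − 190.3·3 = 0 → P_y = 539.6 lb.
ΣF_x = 0: no horizontal applied forces, so P_x = 0.

P_x = 0, P_y = 539.6 lb, Q_y = 2231 lb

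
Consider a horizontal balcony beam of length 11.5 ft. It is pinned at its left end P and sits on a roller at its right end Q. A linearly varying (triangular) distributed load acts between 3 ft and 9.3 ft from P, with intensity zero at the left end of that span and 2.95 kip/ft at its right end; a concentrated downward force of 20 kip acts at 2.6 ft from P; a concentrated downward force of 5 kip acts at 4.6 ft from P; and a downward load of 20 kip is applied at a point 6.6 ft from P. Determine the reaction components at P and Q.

P_x = 0, P_y = 30.47 kip, Q_y = 23.82 kip

Resultant of the triangular load: ½ × 2.95 × 6.3 = 9.2925 kip, acting at 7.2 ft from P (one-third of the span from the peak).
ΣM about P: Q_y·11.5 − (½·2.95·6.3)·7.2 − 20·2.6 − 5·4.6 − 20·6.6 = 0 → Q_y = 273.906/11.5 = 23.8179 ≈ 23.82 kip.
ΣF_y = 0: P_y + 23.8179 − ½·2.95·6.3 − 20 − 5 − 20 = 0 → P_y = 30.47 kip.
ΣF_x = 0: no horizontal applied forces, so P_x = 0.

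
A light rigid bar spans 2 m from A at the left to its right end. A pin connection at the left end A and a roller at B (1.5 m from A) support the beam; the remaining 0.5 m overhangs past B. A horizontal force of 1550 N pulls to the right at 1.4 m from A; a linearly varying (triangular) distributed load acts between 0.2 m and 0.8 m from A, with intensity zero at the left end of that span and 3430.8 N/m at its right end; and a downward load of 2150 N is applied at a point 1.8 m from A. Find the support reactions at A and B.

A_x = -1550 N, A_y = 187.5 N, B_y = 2992 N

Resultant of the triangular load: ½ × 3430.8 × 0.6 = 1029.24 N, acting at 0.6 m from A (one-third of the span from the peak).
Moments about A: B_y·1.5 − (½·3430.8·0.6)·0.6 − 2150·1.8 = 0 → B_y = 4487.544/1.5 = 2991.7 ≈ 2992 N.
ΣF_y = 0: A_y + 2991.7 − ½·3430.8·0.6 − 2150 = 0 → A_y = 187.5 N.
ΣF_x = 0: A_x + 1550 = 0 → A_x = -1550 N.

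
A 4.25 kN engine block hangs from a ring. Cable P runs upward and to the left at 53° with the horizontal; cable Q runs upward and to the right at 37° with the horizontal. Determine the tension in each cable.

ΣF_x = 0: −T_P·cos53° + T_Q·cos37° = 0 → T_Q = 0.753554·T_P.
ΣF_y = 0: T_P·sin53° + T_Q·sin37° = 4.25.
Substitute: T_P·(0.798636 + 0.753554·0.601815) = 4.25 → T_P = 3.3942 ≈ 3.394 kN.
Then T_Q = 0.753554 × 3.3942 = 2.558 kN.

T_P = 3.394 kN, T_Q = 2.558 kN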